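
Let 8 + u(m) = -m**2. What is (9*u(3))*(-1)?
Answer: 153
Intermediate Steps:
u(m) = -8 - m**2
(9*u(3))*(-1) = (9*(-8 - 1*3**2))*(-1) = (9*(-8 - 1*9))*(-1) = (9*(-8 - 9))*(-1) = (9*(-17))*(-1) = -153*(-1) = 153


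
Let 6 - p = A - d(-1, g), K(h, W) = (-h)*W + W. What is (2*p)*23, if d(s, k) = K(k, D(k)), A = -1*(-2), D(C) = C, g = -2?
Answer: -92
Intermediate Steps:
A = 2
K(h, W) = W - W*h (K(h, W) = -W*h + W = W - W*h)
d(s, k) = k*(1 - k)
p = -2 (p = 6 - (2 - (-2)*(1 - 1*(-2))) = 6 - (2 - (-2)*(1 + 2)) = 6 - (2 - (-2)*3) = 6 - (2 - 1*(-6)) = 6 - (2 + 6) = 6 - 1*8 = 6 - 8 = -2)
(2*p)*23 = (2*(-2))*23 = -4*23 = -92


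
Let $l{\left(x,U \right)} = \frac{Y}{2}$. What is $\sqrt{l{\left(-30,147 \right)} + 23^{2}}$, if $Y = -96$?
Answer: $\sqrt{481} \approx 21.932$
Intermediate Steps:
$l{\left(x,U \right)} = -48$ ($l{\left(x,U \right)} = - \frac{96}{2} = \left(-96\right) \frac{1}{2} = -48$)
$\sqrt{l{\left(-30,147 \right)} + 23^{2}} = \sqrt{-48 + 23^{2}} = \sqrt{-48 + 529} = \sqrt{481}$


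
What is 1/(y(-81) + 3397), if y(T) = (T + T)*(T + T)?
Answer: 1/29641 ≈ 3.3737e-5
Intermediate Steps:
y(T) = 4*T² (y(T) = (2*T)*(2*T) = 4*T²)
1/(y(-81) + 3397) = 1/(4*(-81)² + 3397) = 1/(4*6561 + 3397) = 1/(26244 + 3397) = 1/29641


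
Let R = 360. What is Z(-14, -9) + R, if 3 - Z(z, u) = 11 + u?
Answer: 361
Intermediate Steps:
Z(z, u) = -8 - u (Z(z, u) = 3 - (11 + u) = 3 + (-11 - u) = -8 - u)
Z(-14, -9) + R = (-8 - 1*(-9)) + 360 = (-8 + 9) + 360 = 1 + 360 = 361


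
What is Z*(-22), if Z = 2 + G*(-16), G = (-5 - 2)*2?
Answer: -4972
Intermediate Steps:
G = -14 (G = -7*2 = -14)
Z = 226 (Z = 2 - 14*(-16) = 2 + 224 = 226)
Z*(-22) = 226*(-22) = -4972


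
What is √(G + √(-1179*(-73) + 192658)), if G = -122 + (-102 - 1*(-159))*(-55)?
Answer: √(-3257 + 5*√11149) ≈ 52.24*I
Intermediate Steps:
G = -3257 (G = -122 + (-102 + 159)*(-55) = -122 + 57*(-55) = -122 - 3135 = -3257)
√(G + √(-1179*(-73) + 192658)) = √(-3257 + √(-1179*(-73) + 192658)) = √(-3257 + √(86067 + 192658)) = √(-3257 + √278725) = √(-3257 + 5*√11149)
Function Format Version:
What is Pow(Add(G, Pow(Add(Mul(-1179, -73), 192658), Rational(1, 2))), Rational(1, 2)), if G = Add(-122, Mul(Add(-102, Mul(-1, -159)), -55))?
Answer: Pow(Add(-3257, Mul(5, Pow(11149, Rational(1, 2)))), Rational(1, 2)) ≈ Mul(52.240, I)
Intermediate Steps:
G = -3257 (G = Add(-122, Mul(Add(-102, 159), -55)) = Add(-122, Mul(57, -55)) = Add(-122, -3135) = -3257)
Pow(Add(G, Pow(Add(Mul(-1179, -73), 192658), Rational(1, 2))), Rational(1, 2)) = Pow(Add(-3257, Pow(Add(Mul(-1179, -73), 192658), Rational(1, 2))), Rational(1, 2)) = Pow(Add(-3257, Pow(Add(86067, 192658), Rational(1, 2))), Rational(1, 2)) = Pow(Add(-3257, Pow(278725, Rational(1, 2))), Rational(1, 2)) = Pow(Add(-3257, Mul(5, Pow(11149, Rational(1, 2)))), Rational(1, 2))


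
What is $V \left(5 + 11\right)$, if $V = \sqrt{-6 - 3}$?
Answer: $48 i \approx 48.0 i$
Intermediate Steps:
$V = 3 i$ ($V = \sqrt{-9} = 3 i \approx 3.0 i$)
$V \left(5 + 11\right) = 3 i \left(5 + 11\right) = 3 i 16 = 48 i$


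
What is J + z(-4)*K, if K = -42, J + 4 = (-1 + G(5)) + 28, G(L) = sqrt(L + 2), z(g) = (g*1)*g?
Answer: -649 + sqrt(7) ≈ -646.35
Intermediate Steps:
z(g) = g**2 (z(g) = g*g = g**2)
G(L) = sqrt(2 + L)
J = 23 + sqrt(7) (J = -4 + ((-1 + sqrt(2 + 5)) + 28) = -4 + ((-1 + sqrt(7)) + 28) = -4 + (27 + sqrt(7)) = 23 + sqrt(7) ≈ 25.646)
J + z(-4)*K = (23 + sqrt(7)) + (-4)**2*(-42) = (23 + sqrt(7)) + 16*(-42) = (23 + sqrt(7)) - 672 = -649 + sqrt(7)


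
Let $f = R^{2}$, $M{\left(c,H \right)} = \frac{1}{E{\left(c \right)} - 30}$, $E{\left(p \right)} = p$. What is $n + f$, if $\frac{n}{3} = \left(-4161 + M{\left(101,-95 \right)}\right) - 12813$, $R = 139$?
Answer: $- \frac{2243668}{71} \approx -31601.0$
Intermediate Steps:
$M{\left(c,H \right)} = \frac{1}{-30 + c}$ ($M{\left(c,H \right)} = \frac{1}{c - 30} = \frac{1}{-30 + c}$)
$n = - \frac{3615459}{71}$ ($n = 3 \left(\left(-4161 + \frac{1}{-30 + 101}\right) - 12813\right) = 3 \left(\left(-4161 + \frac{1}{71}\right) - 12813\right) = 3 \left(- \frac{295430}{71} - 12813\right) = 3 \left(- \frac{1205153}{71}\right) = - \frac{3615459}{71} \approx -50922.0$)
$f = 19321$ ($f = 139^{2} = 19321$)
$n + f = - \frac{3615459}{71} + 19321 = - \frac{2243668}{71}$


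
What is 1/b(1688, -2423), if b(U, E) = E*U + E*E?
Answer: 1/1780905 ≈ 5.6151e-7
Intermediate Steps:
b(U, E) = E² + E*U (b(U, E) = E*U + E² = E² + E*U)
1/b(1688, -2423) = 1/(-2423*(-2423 + 1688)) = 1/(-2423*(-735)) = 1/1780905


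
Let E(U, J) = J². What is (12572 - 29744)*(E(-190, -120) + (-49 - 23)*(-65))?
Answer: -327641760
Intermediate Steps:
(12572 - 29744)*(E(-190, -120) + (-49 - 23)*(-65)) = (12572 - 29744)*((-120)² + (-49 - 23)*(-65)) = -17172*(14400 - 72*(-65)) = -17172*(14400 + 4680) = -17172*19080 = -327641760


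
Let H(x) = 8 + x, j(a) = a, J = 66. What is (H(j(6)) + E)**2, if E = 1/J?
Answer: 855625/4356 ≈ 196.42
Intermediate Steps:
E = 1/66 ≈ 0.015152
(H(j(6)) + E)**2 = ((8 + 6) + 1/66)**2 = (14 + 1/66)**2 = (925/66)**2 = 855625/4356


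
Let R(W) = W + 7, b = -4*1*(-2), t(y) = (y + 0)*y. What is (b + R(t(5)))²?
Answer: 1600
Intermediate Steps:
t(y) = y² (t(y) = y*y = y²)
b = 8 (b = -4*(-2) = 8)
R(W) = 7 + W
(b + R(t(5)))² = (8 + (7 + 5²))² = (8 + (7 + 25))² = (8 + 32)² = 40² = 1600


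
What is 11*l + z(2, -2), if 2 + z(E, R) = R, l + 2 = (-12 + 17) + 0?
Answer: 29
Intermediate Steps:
l = 3 (l = -2 + ((-12 + 17) + 0) = -2 + (5 + 0) = -2 + 5 = 3)
z(E, R) = -2 + R
11*l + z(2, -2) = 11*3 + (-2 - 2) = 33 - 4 = 29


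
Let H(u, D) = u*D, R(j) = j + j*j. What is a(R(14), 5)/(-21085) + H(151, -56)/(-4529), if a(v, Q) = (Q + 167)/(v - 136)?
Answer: 942359518/504753815 ≈ 1.8670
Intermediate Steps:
R(j) = j + j²
a(v, Q) = (167 + Q)/(-136 + v)
H(u, D) = D*u
a(R(14), 5)/(-21085) + H(151, -56)/(-4529) = ((167 + 5)/(-136 + 14*(1 + 14)))/(-21085) - 56*151/(-4529) = (172/(-136 + 14*15))*(-1/21085) - 8456*(-1/4529) = (172/(-136 + 210))*(-1/21085) + 1208/647 = (172/74)*(-1/21085) + 1208/647 = ((1/74)*172)*(-1/21085) + 1208/647 = (86/37)*(-1/21085) + 1208/647 = -86/780145 + 1208/647 = 942359518/504753815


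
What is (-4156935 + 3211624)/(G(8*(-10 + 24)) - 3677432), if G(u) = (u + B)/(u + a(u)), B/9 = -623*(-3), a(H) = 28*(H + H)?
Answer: 862123632/3353815565 ≈ 0.25706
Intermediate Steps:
a(H) = 56*H (a(H) = 28*(2*H) = 56*H)
B = 16821 (B = 9*(-623*(-3)) = 9*1869 = 16821)
G(u) = (16821 + u)/(57*u) (G(u) = (u + 16821)/(u + 56*u) = (16821 + u)/((57*u)) = (16821 + u)*(1/(57*u)) = (16821 + u)/(57*u))
(-4156935 + 3211624)/(G(8*(-10 + 24)) - 3677432) = (-4156935 + 3211624)/((16821 + 8*(-10 + 24))/(57*((8*(-10 + 24)))) - 3677432) = -945311/((16821 + 8*14)/(57*((8*14))) - 3677432) = -945311/((1/57)*(16821 + 112)/112 - 3677432) = -945311/((1/57)*(1/112)*16933 - 3677432) = -945311/(2419/912 - 3677432) = -945311/(-3353815565/912) = -945311*(-912/3353815565) = 862123632/3353815565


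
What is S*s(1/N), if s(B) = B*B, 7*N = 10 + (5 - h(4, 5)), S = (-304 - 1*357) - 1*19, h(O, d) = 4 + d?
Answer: -8330/9 ≈ -925.56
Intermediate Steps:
S = -680 (S = (-304 - 357) - 19 = -661 - 19 = -680)
N = 6/7 (N = (10 + (5 - (4 + 5)))/7 = (10 + (5 - 1*9))/7 = (10 + (5 - 9))/7 = (10 - 4)/7 = (⅐)*6 = 6/7 ≈ 0.85714)
s(B) = B²
S*s(1/N) = -680*(1/(6/7))² = -680*(7/6)² = -680*49/36 = -8330/9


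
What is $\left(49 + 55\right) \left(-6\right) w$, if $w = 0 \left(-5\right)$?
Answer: $0$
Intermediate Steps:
$w = 0$
$\left(49 + 55\right) \left(-6\right) w = \left(49 + 55\right) \left(-6\right) 0 = 104 \left(-6\right) 0 = \left(-624\right) 0 = 0$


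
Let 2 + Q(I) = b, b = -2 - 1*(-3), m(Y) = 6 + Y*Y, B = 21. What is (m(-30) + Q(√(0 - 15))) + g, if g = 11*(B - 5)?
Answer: 1081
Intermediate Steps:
g = 176 (g = 11*(21 - 5) = 11*16 = 176)
m(Y) = 6 + Y²
b = 1 (b = -2 + 3 = 1)
Q(I) = -1 (Q(I) = -2 + 1 = -1)
(m(-30) + Q(√(0 - 15))) + g = ((6 + (-30)²) - 1) + 176 = ((6 + 900) - 1) + 176 = (906 - 1) + 176 = 905 + 176 = 1081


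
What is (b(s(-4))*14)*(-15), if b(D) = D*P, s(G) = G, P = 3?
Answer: 2520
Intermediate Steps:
b(D) = 3*D (b(D) = D*3 = 3*D)
(b(s(-4))*14)*(-15) = ((3*(-4))*14)*(-15) = -12*14*(-15) = -168*(-15) = 2520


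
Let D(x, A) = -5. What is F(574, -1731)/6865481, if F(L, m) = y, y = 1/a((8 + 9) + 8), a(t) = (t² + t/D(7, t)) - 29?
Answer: 1/4057499271 ≈ 2.4646e-10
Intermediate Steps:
a(t) = -29 + t² - t/5 (a(t) = (t² + t/(-5)) - 29 = (t² - t/5) - 29 = -29 + t² - t/5)
y = 1/591 (y = 1/(-29 + ((8 + 9) + 8)² - ((8 + 9) + 8)/5) = 1/(-29 + (17 + 8)² - (17 + 8)/5) = 1/(-29 + 25² - ⅕*25) = 1/(-29 + 625 - 5) = 1/591 ≈ 0.0016920)
F(L, m) = 1/591
F(574, -1731)/6865481 = (1/591)/6865481 = (1/591)*(1/6865481) = 1/4057499271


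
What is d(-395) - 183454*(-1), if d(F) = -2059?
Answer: 181395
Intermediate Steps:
d(-395) - 183454*(-1) = -2059 - 183454*(-1) = -2059 + 183454 = 181395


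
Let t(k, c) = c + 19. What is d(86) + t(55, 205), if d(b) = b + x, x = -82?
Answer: 228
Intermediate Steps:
t(k, c) = 19 + c
d(b) = -82 + b (d(b) = b - 82 = -82 + b)
d(86) + t(55, 205) = (-82 + 86) + (19 + 205) = 4 + 224 = 228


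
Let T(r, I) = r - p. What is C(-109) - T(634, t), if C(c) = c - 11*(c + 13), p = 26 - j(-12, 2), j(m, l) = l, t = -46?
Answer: 337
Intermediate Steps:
p = 24 (p = 26 - 1*2 = 26 - 2 = 24)
T(r, I) = -24 + r (T(r, I) = r - 1*24 = r - 24 = -24 + r)
C(c) = -143 - 10*c (C(c) = c - 11*(13 + c) = c + (-143 - 11*c) = -143 - 10*c)
C(-109) - T(634, t) = (-143 - 10*(-109)) - (-24 + 634) = (-143 + 1090) - 1*610 = 947 - 610 = 337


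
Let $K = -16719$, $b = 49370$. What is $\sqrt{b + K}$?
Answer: $\sqrt{32651} \approx 180.7$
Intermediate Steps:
$\sqrt{b + K} = \sqrt{49370 - 16719} = \sqrt{32651}$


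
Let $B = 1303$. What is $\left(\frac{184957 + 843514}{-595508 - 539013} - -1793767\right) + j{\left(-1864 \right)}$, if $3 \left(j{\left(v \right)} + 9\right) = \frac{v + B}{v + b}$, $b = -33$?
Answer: $\frac{3860499720630386}{2152186337} \approx 1.7938 \cdot 10^{6}$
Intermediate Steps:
$j{\left(v \right)} = -9 + \frac{1303 + v}{3 \left(-33 + v\right)}$ ($j{\left(v \right)} = -9 + \frac{\left(v + 1303\right) \frac{1}{v - 33}}{3} = -9 + \frac{\left(1303 + v\right) \frac{1}{-33 + v}}{3} = -9 + \frac{\frac{1}{-33 + v} \left(1303 + v\right)}{3} = -9 + \frac{1303 + v}{3 \left(-33 + v\right)}$)
$\left(\frac{184957 + 843514}{-595508 - 539013} - -1793767\right) + j{\left(-1864 \right)} = \left(\frac{184957 + 843514}{-595508 - 539013} - -1793767\right) + \frac{2 \left(1097 - -24232\right)}{3 \left(-33 - 1864\right)} = \left(\frac{1028471}{-1134521} + 1793767\right) + \frac{2 \left(1097 + 24232\right)}{3 \left(-1897\right)} = \left(1028471 \left(- \frac{1}{1134521}\right) + 1793767\right) + \frac{2}{3} \left(- \frac{1}{1897}\right) 25329 = \left(- \frac{1028471}{1134521} + 1793767\right) - \frac{16886}{1897} = \frac{2035065302136}{1134521} - \frac{16886}{1897} = \frac{3860499720630386}{2152186337}$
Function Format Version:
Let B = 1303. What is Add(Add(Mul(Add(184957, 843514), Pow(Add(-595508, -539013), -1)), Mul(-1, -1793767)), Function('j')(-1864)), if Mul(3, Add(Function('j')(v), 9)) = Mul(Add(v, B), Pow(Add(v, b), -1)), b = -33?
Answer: Rational(3860499720630386, 2152186337) ≈ 1.7938e+6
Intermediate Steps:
Function('j')(v) = Add(-9, Mul(Rational(1, 3), Pow(Add(-33, v), -1), Add(1303, v))) (Function('j')(v) = Add(-9, Mul(Rational(1, 3), Mul(Add(v, 1303), Pow(Add(v, -33), -1)))) = Add(-9, Mul(Rational(1, 3), Mul(Add(1303, v), Pow(Add(-33, v), -1)))) = Add(-9, Mul(Rational(1, 3), Mul(Pow(Add(-33, v), -1), Add(1303, v)))) = Add(-9, Mul(Rational(1, 3), Pow(Add(-33, v), -1), Add(1303, v))))
Add(Add(Mul(Add(184957, 843514), Pow(Add(-595508, -539013), -1)), Mul(-1, -1793767)), Function('j')(-1864)) = Add(Add(Mul(Add(184957, 843514), Pow(Add(-595508, -539013), -1)), Mul(-1, -1793767)), Mul(Rational(2, 3), Pow(Add(-33, -1864), -1), Add(1097, Mul(-13, -1864)))) = Add(Add(Mul(1028471, Pow(-1134521, -1)), 1793767), Mul(Rational(2, 3), Pow(-1897, -1), Add(1097, 24232))) = Add(Add(Mul(1028471, Rational(-1, 1134521)), 1793767), Mul(Rational(2, 3), Rational(-1, 1897), 25329)) = Add(Add(Rational(-1028471, 1134521), 1793767), Rational(-16886, 1897)) = Add(Rational(2035065302136, 1134521), Rational(-16886, 1897)) = Rational(3860499720630386, 2152186337)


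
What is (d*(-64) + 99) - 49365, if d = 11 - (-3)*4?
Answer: -50738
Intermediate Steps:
d = 23 (d = 11 - 1*(-12) = 11 + 12 = 23)
(d*(-64) + 99) - 49365 = (23*(-64) + 99) - 49365 = (-1472 + 99) - 49365 = -1373 - 49365 = -50738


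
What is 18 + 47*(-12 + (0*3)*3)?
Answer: -546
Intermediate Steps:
18 + 47*(-12 + (0*3)*3) = 18 + 47*(-12 + 0*3) = 18 + 47*(-12 + 0) = 18 + 47*(-12) = 18 - 564 = -546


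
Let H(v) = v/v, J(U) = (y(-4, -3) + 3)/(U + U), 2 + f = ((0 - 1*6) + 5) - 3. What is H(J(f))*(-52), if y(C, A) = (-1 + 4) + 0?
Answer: -52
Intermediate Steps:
y(C, A) = 3 (y(C, A) = 3 + 0 = 3)
f = -6 (f = -2 + (((0 - 1*6) + 5) - 3) = -2 + (((0 - 6) + 5) - 3) = -2 + ((-6 + 5) - 3) = -2 + (-1 - 3) = -2 - 4 = -6)
J(U) = 3/U (J(U) = (3 + 3)/(U + U) = 6/((2*U)) = 6*(1/(2*U)) = 3/U)
H(v) = 1
H(J(f))*(-52) = 1*(-52) = -52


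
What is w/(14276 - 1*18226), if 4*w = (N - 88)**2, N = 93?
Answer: -1/632 ≈ -0.0015823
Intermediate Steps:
w = 25/4 (w = (93 - 88)**2/4 = (1/4)*5**2 = (1/4)*25 = 25/4 ≈ 6.2500)
w/(14276 - 1*18226) = 25/(4*(14276 - 1*18226)) = 25/(4*(14276 - 18226)) = (25/4)/(-3950) = (25/4)*(-1/3950) = -1/632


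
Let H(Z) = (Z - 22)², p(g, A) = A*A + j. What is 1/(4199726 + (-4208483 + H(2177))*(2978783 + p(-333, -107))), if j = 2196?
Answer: 1/1303332275702 ≈ 7.6726e-13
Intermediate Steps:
p(g, A) = 2196 + A² (p(g, A) = A*A + 2196 = A² + 2196 = 2196 + A²)
H(Z) = (-22 + Z)²
1/(4199726 + (-4208483 + H(2177))*(2978783 + p(-333, -107))) = 1/(4199726 + (-4208483 + (-22 + 2177)²)*(2978783 + (2196 + (-107)²))) = 1/(4199726 + (-4208483 + 2155²)*(2978783 + (2196 + 11449))) = 1/(4199726 + (-4208483 + 4644025)*(2978783 + 13645)) = 1/(4199726 + 435542*2992428) = 1/(4199726 + 1303328075976) = 1/1303332275702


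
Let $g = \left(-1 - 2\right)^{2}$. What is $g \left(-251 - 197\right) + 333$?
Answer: $-3699$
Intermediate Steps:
$g = 9$ ($g = \left(-3\right)^{2} = 9$)
$g \left(-251 - 197\right) + 333 = 9 \left(-251 - 197\right) + 333 = 9 \left(-448\right) + 333 = -4032 + 333 = -3699$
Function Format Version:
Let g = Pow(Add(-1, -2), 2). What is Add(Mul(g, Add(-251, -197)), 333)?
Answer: -3699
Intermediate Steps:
g = 9 (g = Pow(-3, 2) = 9)
Add(Mul(g, Add(-251, -197)), 333) = Add(Mul(9, Add(-251, -197)), 333) = Add(Mul(9, -448), 333) = Add(-4032, 333) = -3699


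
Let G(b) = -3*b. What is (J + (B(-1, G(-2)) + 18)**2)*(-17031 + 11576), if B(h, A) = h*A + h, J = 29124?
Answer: -159531475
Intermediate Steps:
B(h, A) = h + A*h (B(h, A) = A*h + h = h + A*h)
(J + (B(-1, G(-2)) + 18)**2)*(-17031 + 11576) = (29124 + (-(1 - 3*(-2)) + 18)**2)*(-17031 + 11576) = (29124 + (-(1 + 6) + 18)**2)*(-5455) = (29124 + (-1*7 + 18)**2)*(-5455) = (29124 + (-7 + 18)**2)*(-5455) = (29124 + 11**2)*(-5455) = (29124 + 121)*(-5455) = 29245*(-5455) = -159531475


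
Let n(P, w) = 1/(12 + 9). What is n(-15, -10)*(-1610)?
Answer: -230/3 ≈ -76.667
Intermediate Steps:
n(P, w) = 1/21
n(-15, -10)*(-1610) = (1/21)*(-1610) = -230/3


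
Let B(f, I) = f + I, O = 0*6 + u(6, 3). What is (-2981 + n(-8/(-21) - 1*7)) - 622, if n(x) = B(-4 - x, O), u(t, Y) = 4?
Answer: -75524/21 ≈ -3596.4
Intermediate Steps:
O = 4 (O = 0*6 + 4 = 0 + 4 = 4)
B(f, I) = I + f
n(x) = -x (n(x) = 4 + (-4 - x) = -x)
(-2981 + n(-8/(-21) - 1*7)) - 622 = (-2981 - (-8/(-21) - 1*7)) - 622 = (-2981 - (-8*(-1/21) - 7)) - 622 = (-2981 - (8/21 - 7)) - 622 = (-2981 - 1*(-139/21)) - 622 = (-2981 + 139/21) - 622 = -62462/21 - 622 = -75524/21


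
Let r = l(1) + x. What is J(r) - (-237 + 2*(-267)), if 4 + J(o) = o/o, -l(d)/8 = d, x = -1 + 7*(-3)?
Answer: 768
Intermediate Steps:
x = -22 (x = -1 - 21 = -22)
l(d) = -8*d
r = -30 (r = -8*1 - 22 = -8 - 22 = -30)
J(o) = -3 (J(o) = -4 + o/o = -4 + 1 = -3)
J(r) - (-237 + 2*(-267)) = -3 - (-237 + 2*(-267)) = -3 - (-237 - 534) = -3 - 1*(-771) = -3 + 771 = 768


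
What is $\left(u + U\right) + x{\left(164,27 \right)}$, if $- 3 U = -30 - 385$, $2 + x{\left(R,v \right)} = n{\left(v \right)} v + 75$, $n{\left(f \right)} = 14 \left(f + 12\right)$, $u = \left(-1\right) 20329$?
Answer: $- \frac{16127}{3} \approx -5375.7$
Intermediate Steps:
$u = -20329$
$n{\left(f \right)} = 168 + 14 f$ ($n{\left(f \right)} = 14 \left(12 + f\right) = 168 + 14 f$)
$x{\left(R,v \right)} = 73 + v \left(168 + 14 v\right)$ ($x{\left(R,v \right)} = -2 + \left(\left(168 + 14 v\right) v + 75\right) = -2 + \left(v \left(168 + 14 v\right) + 75\right) = -2 + \left(75 + v \left(168 + 14 v\right)\right) = 73 + v \left(168 + 14 v\right)$)
$U = \frac{415}{3}$ ($U = - \frac{-30 - 385}{3} = \left(- \frac{1}{3}\right) \left(-415\right) = \frac{415}{3} \approx 138.33$)
$\left(u + U\right) + x{\left(164,27 \right)} = \left(-20329 + \frac{415}{3}\right) + \left(73 + 14 \cdot 27 \left(12 + 27\right)\right) = - \frac{60572}{3} + \left(73 + 14 \cdot 27 \cdot 39\right) = - \frac{60572}{3} + \left(73 + 14742\right) = - \frac{60572}{3} + 14815 = - \frac{16127}{3}$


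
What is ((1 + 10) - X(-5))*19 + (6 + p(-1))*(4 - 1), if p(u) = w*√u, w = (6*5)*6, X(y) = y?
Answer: 322 + 540*I ≈ 322.0 + 540.0*I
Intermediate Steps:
w = 180 (w = 30*6 = 180)
p(u) = 180*√u
((1 + 10) - X(-5))*19 + (6 + p(-1))*(4 - 1) = ((1 + 10) - 1*(-5))*19 + (6 + 180*√(-1))*(4 - 1) = (11 + 5)*19 + (6 + 180*I)*3 = 16*19 + (18 + 540*I) = 304 + (18 + 540*I) = 322 + 540*I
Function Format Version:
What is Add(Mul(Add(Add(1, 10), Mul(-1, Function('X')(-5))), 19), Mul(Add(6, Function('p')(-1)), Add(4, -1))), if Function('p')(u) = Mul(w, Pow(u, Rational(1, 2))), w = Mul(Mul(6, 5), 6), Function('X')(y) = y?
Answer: Add(322, Mul(540, I)) ≈ Add(322.00, Mul(540.00, I))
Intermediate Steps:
w = 180 (w = Mul(30, 6) = 180)
Function('p')(u) = Mul(180, Pow(u, Rational(1, 2)))
Add(Mul(Add(Add(1, 10), Mul(-1, Function('X')(-5))), 19), Mul(Add(6, Function('p')(-1)), Add(4, -1))) = Add(Mul(Add(Add(1, 10), Mul(-1, -5)), 19), Mul(Add(6, Mul(180, Pow(-1, Rational(1, 2)))), Add(4, -1))) = Add(Mul(Add(11, 5), 19), Mul(Add(6, Mul(180, I)), 3)) = Add(Mul(16, 19), Add(18, Mul(540, I))) = Add(304, Add(18, Mul(540, I))) = Add(322, Mul(540, I))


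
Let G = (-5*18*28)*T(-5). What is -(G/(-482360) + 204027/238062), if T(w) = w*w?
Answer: -945103081/956929886 ≈ -0.98764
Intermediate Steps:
T(w) = w²
G = -63000 (G = (-5*18*28)*(-5)² = -90*28*25 = -2520*25 = -63000)
-(G/(-482360) + 204027/238062) = -(-63000/(-482360) + 204027/238062) = -(-63000*(-1/482360) + 204027*(1/238062)) = -(1575/12059 + 68009/79354) = -1*945103081/956929886 = -945103081/956929886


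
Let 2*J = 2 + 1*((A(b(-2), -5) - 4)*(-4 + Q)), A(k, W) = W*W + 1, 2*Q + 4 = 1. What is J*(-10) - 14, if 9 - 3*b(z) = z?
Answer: 581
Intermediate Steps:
Q = -3/2 (Q = -2 + (½)*1 = -2 + ½ = -3/2 ≈ -1.5000)
b(z) = 3 - z/3
A(k, W) = 1 + W² (A(k, W) = W² + 1 = 1 + W²)
J = -119/2 (J = (2 + 1*(((1 + (-5)²) - 4)*(-4 - 3/2)))/2 = (2 + 1*(((1 + 25) - 4)*(-11/2)))/2 = (2 + 1*((26 - 4)*(-11/2)))/2 = (2 + 1*(22*(-11/2)))/2 = (2 + 1*(-121))/2 = (2 - 121)/2 = (½)*(-119) = -119/2 ≈ -59.500)
J*(-10) - 14 = -119/2*(-10) - 14 = 595 - 14 = 581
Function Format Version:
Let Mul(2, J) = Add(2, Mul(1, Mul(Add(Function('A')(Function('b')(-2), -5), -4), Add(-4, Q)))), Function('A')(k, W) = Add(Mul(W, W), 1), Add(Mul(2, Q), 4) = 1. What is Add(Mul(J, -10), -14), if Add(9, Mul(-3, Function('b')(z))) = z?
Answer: 581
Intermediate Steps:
Q = Rational(-3, 2) (Q = Add(-2, Mul(Rational(1, 2), 1)) = Add(-2, Rational(1, 2)) = Rational(-3, 2) ≈ -1.5000)
Function('b')(z) = Add(3, Mul(Rational(-1, 3), z))
Function('A')(k, W) = Add(1, Pow(W, 2)) (Function('A')(k, W) = Add(Pow(W, 2), 1) = Add(1, Pow(W, 2)))
J = Rational(-119, 2) (J = Mul(Rational(1, 2), Add(2, Mul(1, Mul(Add(Add(1, Pow(-5, 2)), -4), Add(-4, Rational(-3, 2)))))) = Mul(Rational(1, 2), Add(2, Mul(1, Mul(Add(Add(1, 25), -4), Rational(-11, 2))))) = Mul(Rational(1, 2), Add(2, Mul(1, Mul(Add(26, -4), Rational(-11, 2))))) = Mul(Rational(1, 2), Add(2, Mul(1, Mul(22, Rational(-11, 2))))) = Mul(Rational(1, 2), Add(2, Mul(1, -121))) = Mul(Rational(1, 2), Add(2, -121)) = Mul(Rational(1, 2), -119) = Rational(-119, 2) ≈ -59.500)
Add(Mul(J, -10), -14) = Add(Mul(Rational(-119, 2), -10), -14) = Add(595, -14) = 581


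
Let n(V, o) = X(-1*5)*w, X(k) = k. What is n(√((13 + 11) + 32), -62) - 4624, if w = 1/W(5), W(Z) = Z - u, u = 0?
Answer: -4625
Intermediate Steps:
W(Z) = Z (W(Z) = Z - 1*0 = Z + 0 = Z)
w = ⅕ (w = 1/5 = ⅕ ≈ 0.20000)
n(V, o) = -1 (n(V, o) = -1*5*(⅕) = -5*⅕ = -1)
n(√((13 + 11) + 32), -62) - 4624 = -1 - 4624 = -4625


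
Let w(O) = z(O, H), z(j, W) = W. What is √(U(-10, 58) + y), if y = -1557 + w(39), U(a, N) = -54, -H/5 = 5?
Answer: 2*I*√409 ≈ 40.448*I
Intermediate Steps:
H = -25 (H = -5*5 = -25)
w(O) = -25
y = -1582 (y = -1557 - 25 = -1582)
√(U(-10, 58) + y) = √(-54 - 1582) = √(-1636) = 2*I*√409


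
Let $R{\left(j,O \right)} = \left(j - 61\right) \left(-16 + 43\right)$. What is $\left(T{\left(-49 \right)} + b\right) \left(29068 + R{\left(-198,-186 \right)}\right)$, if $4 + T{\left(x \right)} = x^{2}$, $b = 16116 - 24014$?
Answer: $-121434575$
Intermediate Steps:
$b = -7898$ ($b = 16116 - 24014 = -7898$)
$R{\left(j,O \right)} = -1647 + 27 j$ ($R{\left(j,O \right)} = \left(-61 + j\right) 27 = -1647 + 27 j$)
$T{\left(x \right)} = -4 + x^{2}$
$\left(T{\left(-49 \right)} + b\right) \left(29068 + R{\left(-198,-186 \right)}\right) = \left(\left(-4 + \left(-49\right)^{2}\right) - 7898\right) \left(29068 + \left(-1647 + 27 \left(-198\right)\right)\right) = \left(\left(-4 + 2401\right) - 7898\right) \left(29068 - 6993\right) = \left(2397 - 7898\right) \left(29068 - 6993\right) = \left(-5501\right) 22075 = -121434575$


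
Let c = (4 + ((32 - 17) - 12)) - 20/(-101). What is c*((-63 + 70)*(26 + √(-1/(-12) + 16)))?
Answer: 132314/101 + 5089*√579/606 ≈ 1512.1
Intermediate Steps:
c = 727/101 (c = (4 + (15 - 12)) - 20*(-1)/101 = (4 + 3) - 1*(-20/101) = 7 + 20/101 = 727/101 ≈ 7.1980)
c*((-63 + 70)*(26 + √(-1/(-12) + 16))) = 727*((-63 + 70)*(26 + √(-1/(-12) + 16)))/101 = 727*(7*(26 + √(-1*(-1/12) + 16)))/101 = 727*(7*(26 + √(1/12 + 16)))/101 = 727*(7*(26 + √(193/12)))/101 = 727*(7*(26 + √579/6))/101 = 727*(182 + 7*√579/6)/101 = 132314/101 + 5089*√579/606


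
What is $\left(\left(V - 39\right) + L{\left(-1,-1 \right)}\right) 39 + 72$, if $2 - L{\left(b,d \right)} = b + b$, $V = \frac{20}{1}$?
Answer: $-513$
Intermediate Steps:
$V = 20$ ($V = 20 \cdot 1 = 20$)
$L{\left(b,d \right)} = 2 - 2 b$ ($L{\left(b,d \right)} = 2 - \left(b + b\right) = 2 - 2 b$)
$\left(\left(V - 39\right) + L{\left(-1,-1 \right)}\right) 39 + 72 = \left(\left(20 - 39\right) + \left(2 - -2\right)\right) 39 + 72 = \left(-19 + \left(2 + 2\right)\right) 39 + 72 = \left(-19 + 4\right) 39 + 72 = \left(-15\right) 39 + 72 = -585 + 72 = -513$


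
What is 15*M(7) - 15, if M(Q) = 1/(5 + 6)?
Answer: -150/11 ≈ -13.636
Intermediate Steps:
M(Q) = 1/11
15*M(7) - 15 = 15*(1/11) - 15 = 15/11 - 15 = -150/11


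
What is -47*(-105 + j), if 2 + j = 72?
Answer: 1645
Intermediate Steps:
j = 70 (j = -2 + 72 = 70)
-47*(-105 + j) = -47*(-105 + 70) = -47*(-35) = 1645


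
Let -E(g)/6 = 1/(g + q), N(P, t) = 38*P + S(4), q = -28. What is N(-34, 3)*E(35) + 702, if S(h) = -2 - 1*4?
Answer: 12702/7 ≈ 1814.6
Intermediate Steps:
S(h) = -6 (S(h) = -2 - 4 = -6)
N(P, t) = -6 + 38*P (N(P, t) = 38*P - 6 = -6 + 38*P)
E(g) = -6/(-28 + g) (E(g) = -6/(g - 28) = -6/(-28 + g))
N(-34, 3)*E(35) + 702 = (-6 + 38*(-34))*(-6/(-28 + 35)) + 702 = (-6 - 1292)*(-6/7) + 702 = -(-7788)/7 + 702 = -1298*(-6/7) + 702 = 7788/7 + 702 = 12702/7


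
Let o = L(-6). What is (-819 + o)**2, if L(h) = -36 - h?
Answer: 720801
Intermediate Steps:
o = -30 (o = -36 - 1*(-6) = -36 + 6 = -30)
(-819 + o)**2 = (-819 - 30)**2 = (-849)**2 = 720801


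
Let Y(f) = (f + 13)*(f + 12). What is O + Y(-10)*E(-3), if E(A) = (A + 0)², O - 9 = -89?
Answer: -26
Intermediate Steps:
O = -80 (O = 9 - 89 = -80)
Y(f) = (12 + f)*(13 + f) (Y(f) = (13 + f)*(12 + f) = (12 + f)*(13 + f))
E(A) = A²
O + Y(-10)*E(-3) = -80 + (156 + (-10)² + 25*(-10))*(-3)² = -80 + (156 + 100 - 250)*9 = -80 + 6*9 = -80 + 54 = -26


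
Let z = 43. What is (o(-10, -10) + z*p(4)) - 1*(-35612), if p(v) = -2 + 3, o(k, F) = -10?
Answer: 35645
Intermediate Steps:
p(v) = 1
(o(-10, -10) + z*p(4)) - 1*(-35612) = (-10 + 43*1) - 1*(-35612) = (-10 + 43) + 35612 = 33 + 35612 = 35645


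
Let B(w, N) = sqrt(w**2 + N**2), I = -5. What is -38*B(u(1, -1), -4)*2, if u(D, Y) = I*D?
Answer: -76*sqrt(41) ≈ -486.64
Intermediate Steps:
u(D, Y) = -5*D
B(w, N) = sqrt(N**2 + w**2)
-38*B(u(1, -1), -4)*2 = -38*sqrt((-4)**2 + (-5*1)**2)*2 = -38*sqrt(16 + (-5)**2)*2 = -38*sqrt(16 + 25)*2 = -38*sqrt(41)*2 = -76*sqrt(41)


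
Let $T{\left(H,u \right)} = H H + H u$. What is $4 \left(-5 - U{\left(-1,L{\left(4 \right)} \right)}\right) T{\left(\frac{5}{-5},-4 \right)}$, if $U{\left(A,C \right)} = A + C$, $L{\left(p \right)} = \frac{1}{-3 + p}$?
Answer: $-100$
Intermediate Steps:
$T{\left(H,u \right)} = H^{2} + H u$
$4 \left(-5 - U{\left(-1,L{\left(4 \right)} \right)}\right) T{\left(\frac{5}{-5},-4 \right)} = 4 \left(-5 - \left(-1 + \frac{1}{-3 + 4}\right)\right) \frac{5}{-5} \left(\frac{5}{-5} - 4\right) = 4 \left(-5 - \left(-1 + 1^{-1}\right)\right) 5 \left(- \frac{1}{5}\right) \left(5 \left(- \frac{1}{5}\right) - 4\right) = 4 \left(-5 - \left(-1 + 1\right)\right) \left(- (-1 - 4)\right) = 4 \left(-5 - 0\right) \left(\left(-1\right) \left(-5\right)\right) = 4 \left(-5 + 0\right) 5 = 4 \left(-5\right) 5 = \left(-20\right) 5 = -100$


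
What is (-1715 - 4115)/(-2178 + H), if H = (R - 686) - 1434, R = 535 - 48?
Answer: 5830/3811 ≈ 1.5298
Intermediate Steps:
R = 487
H = -1633 (H = (487 - 686) - 1434 = -199 - 1434 = -1633)
(-1715 - 4115)/(-2178 + H) = (-1715 - 4115)/(-2178 - 1633) = -5830/(-3811) = -5830*(-1/3811) = 5830/3811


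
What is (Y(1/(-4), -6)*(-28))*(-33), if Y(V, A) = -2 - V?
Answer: -1617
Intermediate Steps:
(Y(1/(-4), -6)*(-28))*(-33) = ((-2 - 1/(-4))*(-28))*(-33) = ((-2 - 1*(-¼))*(-28))*(-33) = ((-2 + ¼)*(-28))*(-33) = -7/4*(-28)*(-33) = 49*(-33) = -1617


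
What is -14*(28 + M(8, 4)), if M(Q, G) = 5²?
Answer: -742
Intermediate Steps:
M(Q, G) = 25
-14*(28 + M(8, 4)) = -14*(28 + 25) = -14*53 = -742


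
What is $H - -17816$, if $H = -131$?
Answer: $17685$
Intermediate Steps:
$H - -17816 = -131 - -17816 = -131 + 17816 = 17685$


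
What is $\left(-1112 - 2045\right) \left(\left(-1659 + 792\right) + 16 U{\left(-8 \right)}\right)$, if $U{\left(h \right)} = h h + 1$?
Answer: $-546161$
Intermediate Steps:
$U{\left(h \right)} = 1 + h^{2}$ ($U{\left(h \right)} = h^{2} + 1 = 1 + h^{2}$)
$\left(-1112 - 2045\right) \left(\left(-1659 + 792\right) + 16 U{\left(-8 \right)}\right) = \left(-1112 - 2045\right) \left(\left(-1659 + 792\right) + 16 \left(1 + \left(-8\right)^{2}\right)\right) = - 3157 \left(-867 + 16 \left(1 + 64\right)\right) = - 3157 \left(-867 + 16 \cdot 65\right) = - 3157 \left(-867 + 1040\right) = \left(-3157\right) 173 = -546161$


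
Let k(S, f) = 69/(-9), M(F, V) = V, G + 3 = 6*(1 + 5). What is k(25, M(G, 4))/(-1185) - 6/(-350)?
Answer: 2938/124425 ≈ 0.023613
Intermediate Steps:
G = 33 (G = -3 + 6*(1 + 5) = -3 + 6*6 = -3 + 36 = 33)
k(S, f) = -23/3 (k(S, f) = 69*(-1/9) = -23/3)
k(25, M(G, 4))/(-1185) - 6/(-350) = -23/3/(-1185) - 6/(-350) = -23/3*(-1/1185) - 6*(-1/350) = 23/3555 + 3/175 = 2938/124425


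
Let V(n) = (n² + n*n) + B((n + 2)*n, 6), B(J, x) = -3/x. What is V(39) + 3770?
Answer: 13623/2 ≈ 6811.5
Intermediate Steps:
V(n) = -½ + 2*n² (V(n) = (n² + n*n) - 3/6 = (n² + n²) - 3*⅙ = 2*n² - ½ = -½ + 2*n²)
V(39) + 3770 = (-½ + 2*39²) + 3770 = (-½ + 2*1521) + 3770 = (-½ + 3042) + 3770 = 6083/2 + 3770 = 13623/2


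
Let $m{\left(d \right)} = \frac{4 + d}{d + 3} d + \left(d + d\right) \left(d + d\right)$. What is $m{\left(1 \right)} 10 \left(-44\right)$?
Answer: $-2310$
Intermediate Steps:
$m{\left(d \right)} = 4 d^{2} + \frac{d \left(4 + d\right)}{3 + d}$ ($m{\left(d \right)} = \frac{4 + d}{3 + d} d + 2 d 2 d = \frac{4 + d}{3 + d} d + 4 d^{2} = \frac{d \left(4 + d\right)}{3 + d} + 4 d^{2} = 4 d^{2} + \frac{d \left(4 + d\right)}{3 + d}$)
$m{\left(1 \right)} 10 \left(-44\right) = 1 \frac{1}{3 + 1} \left(4 + 4 \cdot 1^{2} + 13 \cdot 1\right) 10 \left(-44\right) = 1 \cdot \frac{1}{4} \left(4 + 4 \cdot 1 + 13\right) 10 \left(-44\right) = 1 \cdot \frac{1}{4} \left(4 + 4 + 13\right) 10 \left(-44\right) = 1 \cdot \frac{1}{4} \cdot 21 \cdot 10 \left(-44\right) = \frac{21}{4} \cdot 10 \left(-44\right) = \frac{105}{2} \left(-44\right) = -2310$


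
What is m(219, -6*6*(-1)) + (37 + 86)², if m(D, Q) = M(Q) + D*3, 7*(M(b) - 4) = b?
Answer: 110566/7 ≈ 15795.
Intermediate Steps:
M(b) = 4 + b/7
m(D, Q) = 4 + 3*D + Q/7 (m(D, Q) = (4 + Q/7) + D*3 = (4 + Q/7) + 3*D = 4 + 3*D + Q/7)
m(219, -6*6*(-1)) + (37 + 86)² = (4 + 3*219 + (-6*6*(-1))/7) + (37 + 86)² = (4 + 657 + (-36*(-1))/7) + 123² = (4 + 657 + (⅐)*36) + 15129 = (4 + 657 + 36/7) + 15129 = 4663/7 + 15129 = 110566/7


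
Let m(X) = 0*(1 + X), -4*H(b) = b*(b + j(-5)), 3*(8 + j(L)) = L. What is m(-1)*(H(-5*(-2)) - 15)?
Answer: 0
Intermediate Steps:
j(L) = -8 + L/3
H(b) = -b*(-29/3 + b)/4 (H(b) = -b*(b + (-8 + (1/3)*(-5)))/4 = -b*(b + (-8 - 5/3))/4 = -b*(b - 29/3)/4 = -b*(-29/3 + b)/4)
m(X) = 0
m(-1)*(H(-5*(-2)) - 15) = 0*((-5*(-2))*(29 - (-15)*(-2))/12 - 15) = 0*((1/12)*10*(29 - 3*10) - 15) = 0*((1/12)*10*(29 - 30) - 15) = 0*((1/12)*10*(-1) - 15) = 0*(-5/6 - 15) = 0*(-95/6) = 0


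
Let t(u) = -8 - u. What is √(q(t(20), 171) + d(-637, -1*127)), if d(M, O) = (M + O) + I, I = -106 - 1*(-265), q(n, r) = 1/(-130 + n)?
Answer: I*√15103378/158 ≈ 24.597*I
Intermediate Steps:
I = 159 (I = -106 + 265 = 159)
d(M, O) = 159 + M + O (d(M, O) = (M + O) + 159 = 159 + M + O)
√(q(t(20), 171) + d(-637, -1*127)) = √(1/(-130 + (-8 - 1*20)) + (159 - 637 - 1*127)) = √(1/(-130 + (-8 - 20)) + (159 - 637 - 127)) = √(1/(-130 - 28) - 605) = √(1/(-158) - 605) = √(-1/158 - 605) = √(-95591/158) = I*√15103378/158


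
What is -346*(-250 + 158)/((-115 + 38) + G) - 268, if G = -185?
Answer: -51024/131 ≈ -389.50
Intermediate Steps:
-346*(-250 + 158)/((-115 + 38) + G) - 268 = -346*(-250 + 158)/((-115 + 38) - 185) - 268 = -(-31832)/(-77 - 185) - 268 = -(-31832)/(-262) - 268 = -(-31832)*(-1)/262 - 268 = -346*46/131 - 268 = -15916/131 - 268 = -51024/131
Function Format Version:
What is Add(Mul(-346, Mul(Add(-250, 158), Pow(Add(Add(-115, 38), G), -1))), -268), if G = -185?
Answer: Rational(-51024, 131) ≈ -389.50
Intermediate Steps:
Add(Mul(-346, Mul(Add(-250, 158), Pow(Add(Add(-115, 38), G), -1))), -268) = Add(Mul(-346, Mul(Add(-250, 158), Pow(Add(Add(-115, 38), -185), -1))), -268) = Add(Mul(-346, Mul(-92, Pow(Add(-77, -185), -1))), -268) = Add(Mul(-346, Mul(-92, Pow(-262, -1))), -268) = Add(Mul(-346, Mul(-92, Rational(-1, 262))), -268) = Add(Mul(-346, Rational(46, 131)), -268) = Add(Rational(-15916, 131), -268) = Rational(-51024, 131)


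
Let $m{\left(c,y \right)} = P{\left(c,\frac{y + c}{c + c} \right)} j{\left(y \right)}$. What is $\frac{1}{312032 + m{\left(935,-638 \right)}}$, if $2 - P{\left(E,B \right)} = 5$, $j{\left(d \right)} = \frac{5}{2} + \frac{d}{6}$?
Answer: $\frac{2}{624687} \approx 3.2016 \cdot 10^{-6}$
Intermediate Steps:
$j{\left(d \right)} = \frac{5}{2} + \frac{d}{6}$ ($j{\left(d \right)} = 5 \cdot \frac{1}{2} + d \frac{1}{6} = \frac{5}{2} + \frac{d}{6}$)
$P{\left(E,B \right)} = -3$ ($P{\left(E,B \right)} = 2 - 5 = -3$)
$m{\left(c,y \right)} = - \frac{15}{2} - \frac{y}{2}$ ($m{\left(c,y \right)} = - 3 \left(\frac{5}{2} + \frac{y}{6}\right) = - \frac{15}{2} - \frac{y}{2}$)
$\frac{1}{312032 + m{\left(935,-638 \right)}} = \frac{1}{312032 - - \frac{623}{2}} = \frac{1}{312032 + \left(- \frac{15}{2} + 319\right)} = \frac{1}{312032 + \frac{623}{2}} = \frac{1}{\frac{624687}{2}} = \frac{2}{624687}$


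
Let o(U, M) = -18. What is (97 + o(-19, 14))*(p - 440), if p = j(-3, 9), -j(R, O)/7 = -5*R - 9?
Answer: -38078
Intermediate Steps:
j(R, O) = 63 + 35*R (j(R, O) = -7*(-5*R - 9) = -7*(-9 - 5*R) = 63 + 35*R)
p = -42 (p = 63 + 35*(-3) = 63 - 105 = -42)
(97 + o(-19, 14))*(p - 440) = (97 - 18)*(-42 - 440) = 79*(-482) = -38078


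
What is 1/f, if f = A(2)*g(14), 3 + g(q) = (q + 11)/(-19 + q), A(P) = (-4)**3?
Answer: 1/512 ≈ 0.0019531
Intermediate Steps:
A(P) = -64
g(q) = -3 + (11 + q)/(-19 + q) (g(q) = -3 + (q + 11)/(-19 + q) = -3 + (11 + q)/(-19 + q))
f = 512 (f = -128*(34 - 1*14)/(-19 + 14) = -128*(34 - 14)/(-5) = -128*(-1)*20/5 = -64*(-8) = 512)
1/f = 1/512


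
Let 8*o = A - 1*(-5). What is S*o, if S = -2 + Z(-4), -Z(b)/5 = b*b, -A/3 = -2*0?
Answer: -205/4 ≈ -51.250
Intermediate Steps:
A = 0 (A = -(-6)*0 = -3*0 = 0)
Z(b) = -5*b**2 (Z(b) = -5*b*b = -5*b**2)
S = -82 (S = -2 - 5*(-4)**2 = -2 - 5*16 = -2 - 80 = -82)
o = 5/8 (o = (0 - 1*(-5))/8 = (0 + 5)/8 = (1/8)*5 = 5/8 ≈ 0.62500)
S*o = -82*5/8 = -205/4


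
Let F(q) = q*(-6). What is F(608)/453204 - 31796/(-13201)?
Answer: 1196826428/498562167 ≈ 2.4006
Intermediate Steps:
F(q) = -6*q
F(608)/453204 - 31796/(-13201) = -6*608/453204 - 31796/(-13201) = -3648*1/453204 - 31796*(-1/13201) = -304/37767 + 31796/13201 = 1196826428/498562167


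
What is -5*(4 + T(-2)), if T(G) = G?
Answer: -10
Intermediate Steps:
-5*(4 + T(-2)) = -5*(4 - 2) = -5*2 = -10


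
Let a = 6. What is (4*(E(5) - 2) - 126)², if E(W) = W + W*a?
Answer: 36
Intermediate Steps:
E(W) = 7*W (E(W) = W + W*6 = W + 6*W = 7*W)
(4*(E(5) - 2) - 126)² = (4*(7*5 - 2) - 126)² = (4*(35 - 2) - 126)² = (4*33 - 126)² = (132 - 126)² = 6² = 36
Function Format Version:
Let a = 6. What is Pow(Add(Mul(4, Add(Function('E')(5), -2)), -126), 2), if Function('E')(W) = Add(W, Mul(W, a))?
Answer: 36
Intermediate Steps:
Function('E')(W) = Mul(7, W) (Function('E')(W) = Add(W, Mul(W, 6)) = Add(W, Mul(6, W)) = Mul(7, W))
Pow(Add(Mul(4, Add(Function('E')(5), -2)), -126), 2) = Pow(Add(Mul(4, Add(Mul(7, 5), -2)), -126), 2) = Pow(Add(Mul(4, Add(35, -2)), -126), 2) = Pow(Add(Mul(4, 33), -126), 2) = Pow(Add(132, -126), 2) = Pow(6, 2) = 36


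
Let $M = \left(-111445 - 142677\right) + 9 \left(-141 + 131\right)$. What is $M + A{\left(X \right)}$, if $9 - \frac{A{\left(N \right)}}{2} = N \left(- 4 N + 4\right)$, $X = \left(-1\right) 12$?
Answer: $-252946$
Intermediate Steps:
$X = -12$
$A{\left(N \right)} = 18 - 2 N \left(4 - 4 N\right)$ ($A{\left(N \right)} = 18 - 2 N \left(- 4 N + 4\right) = 18 - 2 N \left(4 - 4 N\right)$)
$M = -254212$ ($M = -254122 + 9 \left(-10\right) = -254122 - 90 = -254212$)
$M + A{\left(X \right)} = -254212 + \left(18 - -96 + 8 \left(-12\right)^{2}\right) = -254212 + \left(18 + 96 + 8 \cdot 144\right) = -254212 + \left(18 + 96 + 1152\right) = -254212 + 1266 = -252946$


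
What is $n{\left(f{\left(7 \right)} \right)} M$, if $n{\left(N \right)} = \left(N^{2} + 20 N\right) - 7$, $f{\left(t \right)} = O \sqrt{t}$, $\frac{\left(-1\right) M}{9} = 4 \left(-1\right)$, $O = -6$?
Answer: $8820 - 4320 \sqrt{7} \approx -2609.6$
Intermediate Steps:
$M = 36$ ($M = - 9 \cdot 4 \left(-1\right) = \left(-9\right) \left(-4\right) = 36$)
$f{\left(t \right)} = - 6 \sqrt{t}$
$n{\left(N \right)} = -7 + N^{2} + 20 N$
$n{\left(f{\left(7 \right)} \right)} M = \left(-7 + \left(- 6 \sqrt{7}\right)^{2} + 20 \left(- 6 \sqrt{7}\right)\right) 36 = \left(-7 + 252 - 120 \sqrt{7}\right) 36 = \left(245 - 120 \sqrt{7}\right) 36 = 8820 - 4320 \sqrt{7}$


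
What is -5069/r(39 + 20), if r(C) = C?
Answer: -5069/59 ≈ -85.915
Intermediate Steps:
-5069/r(39 + 20) = -5069/(39 + 20) = -5069/59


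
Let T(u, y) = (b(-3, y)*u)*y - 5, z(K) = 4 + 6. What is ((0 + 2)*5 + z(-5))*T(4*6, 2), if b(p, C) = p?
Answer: -2980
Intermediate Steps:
z(K) = 10
T(u, y) = -5 - 3*u*y (T(u, y) = (-3*u)*y - 5 = -3*u*y - 5 = -5 - 3*u*y)
((0 + 2)*5 + z(-5))*T(4*6, 2) = ((0 + 2)*5 + 10)*(-5 - 3*4*6*2) = (2*5 + 10)*(-5 - 3*24*2) = (10 + 10)*(-5 - 144) = 20*(-149) = -2980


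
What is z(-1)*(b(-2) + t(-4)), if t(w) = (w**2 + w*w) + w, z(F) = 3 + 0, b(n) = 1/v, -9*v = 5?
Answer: 393/5 ≈ 78.600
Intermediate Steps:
v = -5/9 (v = -1/9*5 = -5/9 ≈ -0.55556)
b(n) = -9/5 (b(n) = 1/(-5/9) = -9/5)
z(F) = 3
t(w) = w + 2*w**2 (t(w) = (w**2 + w**2) + w = 2*w**2 + w = w + 2*w**2)
z(-1)*(b(-2) + t(-4)) = 3*(-9/5 - 4*(1 + 2*(-4))) = 3*(-9/5 - 4*(1 - 8)) = 3*(-9/5 - 4*(-7)) = 3*(-9/5 + 28) = 3*(131/5) = 393/5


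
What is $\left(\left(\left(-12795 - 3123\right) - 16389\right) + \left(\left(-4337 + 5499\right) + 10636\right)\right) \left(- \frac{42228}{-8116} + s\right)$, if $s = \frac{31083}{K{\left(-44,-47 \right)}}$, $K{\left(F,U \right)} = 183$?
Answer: $- \frac{444357141014}{123769} \approx -3.5902 \cdot 10^{6}$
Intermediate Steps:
$s = \frac{10361}{61}$ ($s = \frac{31083}{183} = 31083 \cdot \frac{1}{183} = \frac{10361}{61} \approx 169.85$)
$\left(\left(\left(-12795 - 3123\right) - 16389\right) + \left(\left(-4337 + 5499\right) + 10636\right)\right) \left(- \frac{42228}{-8116} + s\right) = \left(\left(\left(-12795 - 3123\right) - 16389\right) + \left(\left(-4337 + 5499\right) + 10636\right)\right) \left(- \frac{42228}{-8116} + \frac{10361}{61}\right) = \left(\left(-15918 - 16389\right) + \left(1162 + 10636\right)\right) \left(\left(-42228\right) \left(- \frac{1}{8116}\right) + \frac{10361}{61}\right) = \left(-32307 + 11798\right) \left(\frac{10557}{2029} + \frac{10361}{61}\right) = \left(-20509\right) \frac{21666446}{123769} = - \frac{444357141014}{123769}$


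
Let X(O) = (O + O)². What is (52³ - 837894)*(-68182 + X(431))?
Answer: -470571824532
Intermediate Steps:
X(O) = 4*O² (X(O) = (2*O)² = 4*O²)
(52³ - 837894)*(-68182 + X(431)) = (52³ - 837894)*(-68182 + 4*431²) = (140608 - 837894)*(-68182 + 4*185761) = -697286*(-68182 + 743044) = -697286*674862 = -470571824532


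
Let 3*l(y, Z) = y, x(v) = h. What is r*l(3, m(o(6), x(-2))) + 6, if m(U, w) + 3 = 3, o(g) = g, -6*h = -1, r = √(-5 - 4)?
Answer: 6 + 3*I ≈ 6.0 + 3.0*I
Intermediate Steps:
r = 3*I (r = √(-9) = 3*I ≈ 3.0*I)
h = ⅙ (h = -⅙*(-1) = ⅙ ≈ 0.16667)
x(v) = ⅙
m(U, w) = 0 (m(U, w) = -3 + 3 = 0)
l(y, Z) = y/3
r*l(3, m(o(6), x(-2))) + 6 = (3*I)*((⅓)*3) + 6 = (3*I)*1 + 6 = 3*I + 6 = 6 + 3*I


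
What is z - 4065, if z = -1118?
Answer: -5183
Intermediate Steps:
z - 4065 = -1118 - 4065 = -5183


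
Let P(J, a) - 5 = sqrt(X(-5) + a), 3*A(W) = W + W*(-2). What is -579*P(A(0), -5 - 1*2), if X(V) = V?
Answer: -2895 - 1158*I*sqrt(3) ≈ -2895.0 - 2005.7*I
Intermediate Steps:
A(W) = -W/3 (A(W) = (W + W*(-2))/3 = (W - 2*W)/3 = (-W)/3 = -W/3)
P(J, a) = 5 + sqrt(-5 + a)
-579*P(A(0), -5 - 1*2) = -579*(5 + sqrt(-5 + (-5 - 1*2))) = -579*(5 + sqrt(-5 + (-5 - 2))) = -579*(5 + sqrt(-5 - 7)) = -579*(5 + sqrt(-12)) = -579*(5 + 2*I*sqrt(3)) = -2895 - 1158*I*sqrt(3)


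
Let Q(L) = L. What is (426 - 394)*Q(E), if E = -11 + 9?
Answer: -64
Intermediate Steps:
E = -2
(426 - 394)*Q(E) = (426 - 394)*(-2) = 32*(-2) = -64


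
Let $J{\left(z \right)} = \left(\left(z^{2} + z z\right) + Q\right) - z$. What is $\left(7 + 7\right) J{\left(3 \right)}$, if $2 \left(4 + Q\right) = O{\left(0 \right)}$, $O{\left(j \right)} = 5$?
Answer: $189$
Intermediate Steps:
$Q = - \frac{3}{2}$ ($Q = -4 + \frac{1}{2} \cdot 5 = -4 + \frac{5}{2} = - \frac{3}{2} \approx -1.5$)
$J{\left(z \right)} = - \frac{3}{2} - z + 2 z^{2}$ ($J{\left(z \right)} = \left(\left(z^{2} + z z\right) - \frac{3}{2}\right) - z = \left(\left(z^{2} + z^{2}\right) - \frac{3}{2}\right) - z = \left(2 z^{2} - \frac{3}{2}\right) - z = \left(- \frac{3}{2} + 2 z^{2}\right) - z = - \frac{3}{2} - z + 2 z^{2}$)
$\left(7 + 7\right) J{\left(3 \right)} = \left(7 + 7\right) \left(- \frac{3}{2} - 3 + 2 \cdot 3^{2}\right) = 14 \left(- \frac{3}{2} - 3 + 2 \cdot 9\right) = 14 \left(- \frac{3}{2} - 3 + 18\right) = 14 \cdot \frac{27}{2} = 189$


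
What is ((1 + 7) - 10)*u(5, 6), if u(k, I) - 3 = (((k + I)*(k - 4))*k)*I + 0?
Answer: -666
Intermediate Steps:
u(k, I) = 3 + I*k*(-4 + k)*(I + k) (u(k, I) = 3 + ((((k + I)*(k - 4))*k)*I + 0) = 3 + ((((I + k)*(-4 + k))*k)*I + 0) = 3 + ((((-4 + k)*(I + k))*k)*I + 0) = 3 + ((k*(-4 + k)*(I + k))*I + 0) = 3 + (I*k*(-4 + k)*(I + k) + 0) = 3 + I*k*(-4 + k)*(I + k))
((1 + 7) - 10)*u(5, 6) = ((1 + 7) - 10)*(3 + 6*5³ + 6²*5² - 4*6*5² - 4*5*6²) = (8 - 10)*(3 + 6*125 + 36*25 - 4*6*25 - 4*5*36) = -2*(3 + 750 + 900 - 600 - 720) = -2*333 = -666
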